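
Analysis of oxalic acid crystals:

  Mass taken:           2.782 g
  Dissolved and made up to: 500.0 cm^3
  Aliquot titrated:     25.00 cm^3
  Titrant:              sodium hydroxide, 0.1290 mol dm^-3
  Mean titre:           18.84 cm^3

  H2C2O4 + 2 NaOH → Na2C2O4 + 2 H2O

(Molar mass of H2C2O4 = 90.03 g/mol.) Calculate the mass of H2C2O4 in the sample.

2.188 g

n(NaOH) per titration = 0.01884 × 0.1290 = 2.430 × 10^-3 mol
From the 1:2 ratio, n(H2C2O4) in each aliquot = 1/2 × 2.430 × 10^-3 = 1.215 × 10^-3 mol
n(H2C2O4) in the whole flask = 1.215 × 10^-3 × 500.0/25.00 = 0.02430 mol
mass of H2C2O4 = 0.02430 × 90.03 = 2.188 g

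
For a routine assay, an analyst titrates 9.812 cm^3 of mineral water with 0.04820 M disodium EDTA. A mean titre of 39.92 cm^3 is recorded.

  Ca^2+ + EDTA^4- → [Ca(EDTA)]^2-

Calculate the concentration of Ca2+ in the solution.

0.1961 M

n(EDTA) = 0.03992 L × 0.04820 mol/L = 1.924 × 10^-3 mol
n(Ca2+) = 1.924 × 10^-3 mol (1:1 mole ratio)
[Ca2+] = 1.924 × 10^-3 mol / 0.009812 L = 0.1961 mol/L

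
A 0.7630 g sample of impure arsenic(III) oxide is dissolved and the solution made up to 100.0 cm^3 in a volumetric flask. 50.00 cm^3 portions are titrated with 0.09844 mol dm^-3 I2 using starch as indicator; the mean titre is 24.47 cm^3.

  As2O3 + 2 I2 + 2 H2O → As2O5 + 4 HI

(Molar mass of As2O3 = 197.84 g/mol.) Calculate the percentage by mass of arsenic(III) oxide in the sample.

62.46 %

n(I2) per titration = 0.02447 × 0.09844 = 2.409 × 10^-3 mol
From the 1:2 ratio, n(As2O3) in each aliquot = 1/2 × 2.409 × 10^-3 = 1.204 × 10^-3 mol
n(As2O3) in the whole flask = 1.204 × 10^-3 × 100.0/50.00 = 2.409 × 10^-3 mol
mass of As2O3 = 2.409 × 10^-3 × 197.84 = 0.4766 g
% As2O3 = 0.4766 / 0.7630 × 100 = 62.46 %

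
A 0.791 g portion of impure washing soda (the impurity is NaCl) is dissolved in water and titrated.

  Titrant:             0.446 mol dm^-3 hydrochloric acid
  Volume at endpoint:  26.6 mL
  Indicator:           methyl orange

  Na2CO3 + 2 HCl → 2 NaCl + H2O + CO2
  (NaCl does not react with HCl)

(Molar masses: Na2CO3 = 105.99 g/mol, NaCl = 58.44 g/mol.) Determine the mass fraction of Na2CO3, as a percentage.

n(HCl) = 0.0266 × 0.446 = 0.0119 mol
Let x = n(Na2CO3), y = n(NaCl).
Titrant: 2x = 0.0119;  mass: 105.99x + 58.44y = 0.791
Solving, x = 5.93 × 10^-3 mol, y = 2.78 × 10^-3 mol
mass of Na2CO3 = 5.93 × 10^-3 × 105.99 = 0.629 g
% Na2CO3 = 0.629 / 0.791 × 100 = 79.5 %

79.5 %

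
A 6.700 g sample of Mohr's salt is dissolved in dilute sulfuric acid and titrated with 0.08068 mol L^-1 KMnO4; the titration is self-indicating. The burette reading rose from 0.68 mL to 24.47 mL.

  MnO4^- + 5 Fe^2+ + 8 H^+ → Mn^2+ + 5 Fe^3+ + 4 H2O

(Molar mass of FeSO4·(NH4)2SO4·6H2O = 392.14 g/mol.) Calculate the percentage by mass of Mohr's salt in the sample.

n(KMnO4) = 0.02379 L × 0.08068 mol/L = 1.919 × 10^-3 mol
From the 5:1 ratio, n(FeSO4·(NH4)2SO4·6H2O) = 5/1 × 1.919 × 10^-3 = 9.597 × 10^-3 mol
mass of FeSO4·(NH4)2SO4·6H2O = 9.597 × 10^-3 × 392.14 g/mol = 3.763 g
% FeSO4·(NH4)2SO4·6H2O = 3.763 / 6.700 × 100 = 56.17 %

56.17 %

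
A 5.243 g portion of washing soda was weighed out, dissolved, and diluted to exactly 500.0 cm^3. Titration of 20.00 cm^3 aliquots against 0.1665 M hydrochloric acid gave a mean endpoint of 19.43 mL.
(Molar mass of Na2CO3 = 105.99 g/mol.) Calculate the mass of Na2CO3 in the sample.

4.286 g

Na2CO3 + 2 HCl → 2 NaCl + H2O + CO2
n(HCl) per titration = 0.01943 × 0.1665 = 3.235 × 10^-3 mol
From the 1:2 ratio, n(Na2CO3) in each aliquot = 1/2 × 3.235 × 10^-3 = 1.618 × 10^-3 mol
n(Na2CO3) in the whole flask = 1.618 × 10^-3 × 500.0/20.00 = 0.04044 mol
mass of Na2CO3 = 0.04044 × 105.99 = 4.286 g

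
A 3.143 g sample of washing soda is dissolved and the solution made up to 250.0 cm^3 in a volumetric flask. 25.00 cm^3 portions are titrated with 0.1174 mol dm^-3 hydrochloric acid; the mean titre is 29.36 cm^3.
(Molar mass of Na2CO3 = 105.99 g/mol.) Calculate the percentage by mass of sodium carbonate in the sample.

Na2CO3 + 2 HCl → 2 NaCl + H2O + CO2
n(HCl) per titration = 0.02936 × 0.1174 = 3.447 × 10^-3 mol
From the 1:2 ratio, n(Na2CO3) in each aliquot = 1/2 × 3.447 × 10^-3 = 1.723 × 10^-3 mol
n(Na2CO3) in the whole flask = 1.723 × 10^-3 × 250.0/25.00 = 0.01723 mol
mass of Na2CO3 = 0.01723 × 105.99 = 1.827 g
% Na2CO3 = 1.827 / 3.143 × 100 = 58.12 %

58.12 %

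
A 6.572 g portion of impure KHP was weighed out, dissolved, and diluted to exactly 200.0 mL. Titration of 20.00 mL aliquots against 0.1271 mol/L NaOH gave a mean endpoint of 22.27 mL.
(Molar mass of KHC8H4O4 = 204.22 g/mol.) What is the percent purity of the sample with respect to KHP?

87.96 %

KHC8H4O4 + NaOH → KNaC8H4O4 + H2O
n(NaOH) per titration = 0.02227 × 0.1271 = 2.831 × 10^-3 mol
n(KHC8H4O4) in each aliquot = 2.831 × 10^-3 mol (1:1 ratio)
n(KHC8H4O4) in the whole flask = 2.831 × 10^-3 × 200.0/20.00 = 0.02831 mol
mass of KHC8H4O4 = 0.02831 × 204.22 = 5.780 g
% KHC8H4O4 = 5.780 / 6.572 × 100 = 87.96 %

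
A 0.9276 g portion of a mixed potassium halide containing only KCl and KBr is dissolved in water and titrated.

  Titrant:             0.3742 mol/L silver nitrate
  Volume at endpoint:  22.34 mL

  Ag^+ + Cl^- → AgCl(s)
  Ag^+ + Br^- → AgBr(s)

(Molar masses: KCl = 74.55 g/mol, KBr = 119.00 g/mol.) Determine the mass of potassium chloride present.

0.1127 g

n(AgNO3) = 0.02234 × 0.3742 = 8.360 × 10^-3 mol
Let x = n(KCl), y = n(KBr).
Titrant: 1x + 1y = 8.360 × 10^-3;  mass: 74.55x + 119.00y = 0.9276
Solving, x = 1.512 × 10^-3 mol, y = 6.848 × 10^-3 mol
mass of KCl = 1.512 × 10^-3 × 74.55 = 0.1127 g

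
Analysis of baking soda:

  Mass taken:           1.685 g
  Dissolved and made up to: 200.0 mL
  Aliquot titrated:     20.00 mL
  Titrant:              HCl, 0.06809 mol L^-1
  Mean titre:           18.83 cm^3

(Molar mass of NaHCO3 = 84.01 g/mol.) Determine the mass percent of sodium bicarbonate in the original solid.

63.92 %

NaHCO3 + HCl → NaCl + H2O + CO2
n(HCl) per titration = 0.01883 × 0.06809 = 1.282 × 10^-3 mol
n(NaHCO3) in each aliquot = 1.282 × 10^-3 mol (1:1 ratio)
n(NaHCO3) in the whole flask = 1.282 × 10^-3 × 200.0/20.00 = 0.01282 mol
mass of NaHCO3 = 0.01282 × 84.01 = 1.077 g
% NaHCO3 = 1.077 / 1.685 × 100 = 63.92 %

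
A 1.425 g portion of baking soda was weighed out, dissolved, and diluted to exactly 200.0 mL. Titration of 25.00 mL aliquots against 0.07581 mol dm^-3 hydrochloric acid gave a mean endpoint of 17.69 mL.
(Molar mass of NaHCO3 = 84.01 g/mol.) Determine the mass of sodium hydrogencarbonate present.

0.9013 g

NaHCO3 + HCl → NaCl + H2O + CO2
n(HCl) per titration = 0.01769 × 0.07581 = 1.341 × 10^-3 mol
n(NaHCO3) in each aliquot = 1.341 × 10^-3 mol (1:1 ratio)
n(NaHCO3) in the whole flask = 1.341 × 10^-3 × 200.0/25.00 = 0.01073 mol
mass of NaHCO3 = 0.01073 × 84.01 = 0.9013 g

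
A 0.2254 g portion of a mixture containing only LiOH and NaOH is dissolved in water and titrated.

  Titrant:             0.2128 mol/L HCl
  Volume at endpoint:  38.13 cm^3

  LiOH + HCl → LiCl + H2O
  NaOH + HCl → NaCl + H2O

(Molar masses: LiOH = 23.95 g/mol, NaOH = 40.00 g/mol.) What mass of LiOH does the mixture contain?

n(HCl) = 0.03813 × 0.2128 = 8.114 × 10^-3 mol
Let x = n(LiOH), y = n(NaOH).
Titrant: 1x + 1y = 8.114 × 10^-3;  mass: 23.95x + 40.00y = 0.2254
Solving, x = 6.178 × 10^-3 mol, y = 1.936 × 10^-3 mol
mass of LiOH = 6.178 × 10^-3 × 23.95 = 0.1480 g

0.1480 g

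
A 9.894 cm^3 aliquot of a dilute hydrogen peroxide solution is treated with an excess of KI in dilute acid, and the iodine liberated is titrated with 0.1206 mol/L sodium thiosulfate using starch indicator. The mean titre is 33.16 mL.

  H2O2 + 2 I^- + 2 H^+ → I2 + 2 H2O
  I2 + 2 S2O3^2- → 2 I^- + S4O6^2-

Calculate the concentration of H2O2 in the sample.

n(S2O3^2-) = 0.03316 × 0.1206 = 3.999 × 10^-3 mol
n(I2) = n(S2O3^2-)/2 = 2.000 × 10^-3 mol
n(H2O2) in the aliquot = 2.000 × 10^-3 mol (1:1 ratio)
[H2O2] = 2.000 × 10^-3 / 0.009894 = 0.2021 mol/L

0.2021 mol/L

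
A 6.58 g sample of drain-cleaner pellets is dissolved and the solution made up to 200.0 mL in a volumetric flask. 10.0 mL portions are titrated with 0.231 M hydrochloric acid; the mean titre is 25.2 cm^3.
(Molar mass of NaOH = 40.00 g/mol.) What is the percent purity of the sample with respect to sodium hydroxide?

70.8 %

NaOH + HCl → NaCl + H2O
n(HCl) per titration = 0.0252 × 0.231 = 5.82 × 10^-3 mol
n(NaOH) in each aliquot = 5.82 × 10^-3 mol (1:1 ratio)
n(NaOH) in the whole flask = 5.82 × 10^-3 × 200.0/10.0 = 0.116 mol
mass of NaOH = 0.116 × 40.00 = 4.66 g
% NaOH = 4.66 / 6.58 × 100 = 70.8 %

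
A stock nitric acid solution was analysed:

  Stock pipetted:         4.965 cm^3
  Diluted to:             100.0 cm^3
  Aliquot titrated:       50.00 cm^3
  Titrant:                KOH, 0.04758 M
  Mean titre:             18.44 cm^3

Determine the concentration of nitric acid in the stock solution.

0.3534 M

HNO3 + KOH → KNO3 + H2O
n(KOH) = 0.01844 × 0.04758 = 8.774 × 10^-4 mol
n(HNO3) in the aliquot = 8.774 × 10^-4 mol (1:1 ratio)
[HNO3]_dilute = 8.774 × 10^-4 / 0.05000 = 0.01755 mol/L
Dilution factor = 100.0 / 4.965 = 20.14
[HNO3]_stock = 0.01755 × 20.14 = 0.3534 mol/L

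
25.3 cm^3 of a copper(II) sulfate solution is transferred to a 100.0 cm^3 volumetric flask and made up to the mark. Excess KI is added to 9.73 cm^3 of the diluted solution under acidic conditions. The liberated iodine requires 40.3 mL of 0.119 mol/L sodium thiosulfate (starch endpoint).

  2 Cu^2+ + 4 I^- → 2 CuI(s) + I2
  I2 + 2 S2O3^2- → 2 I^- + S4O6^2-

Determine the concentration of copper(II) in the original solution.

n(S2O3^2-) = 0.0403 × 0.119 = 4.80 × 10^-3 mol
n(I2) = n(S2O3^2-)/2 = 2.40 × 10^-3 mol
From the 2:1 ratio, n(Cu2+) in the aliquot = 2/1 × 2.40 × 10^-3 = 4.80 × 10^-3 mol
[Cu2+]_dilute = 4.80 × 10^-3 / 0.00973 = 0.493 mol/L
[Cu2+]_original = 0.493 × 100.0/25.3 = 1.95 mol/L

1.95 mol/L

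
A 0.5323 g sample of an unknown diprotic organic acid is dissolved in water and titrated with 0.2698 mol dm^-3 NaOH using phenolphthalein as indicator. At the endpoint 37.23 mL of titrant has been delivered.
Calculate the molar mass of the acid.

n(NaOH) = 0.03723 L × 0.2698 mol/L = 0.01004 mol
From the 1:2 ratio, n(H2A) = 1/2 × 0.01004 = 5.022 × 10^-3 mol
M = m / n = 0.5323 g / 5.022 × 10^-3 mol = 106.0 g/mol

106.0 g/mol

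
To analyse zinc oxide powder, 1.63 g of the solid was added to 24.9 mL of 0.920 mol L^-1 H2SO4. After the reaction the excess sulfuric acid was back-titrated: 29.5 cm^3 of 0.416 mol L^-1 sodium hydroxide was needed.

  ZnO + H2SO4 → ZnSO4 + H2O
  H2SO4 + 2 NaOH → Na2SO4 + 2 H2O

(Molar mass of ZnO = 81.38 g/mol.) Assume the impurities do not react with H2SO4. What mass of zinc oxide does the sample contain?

n(H2SO4) added = 0.0249 × 0.920 = 0.0229 mol
n(NaOH) used in back-titration = 0.0295 × 0.416 = 0.0123 mol
From the 1:2 ratio, n(H2SO4) left over = 1/2 × 0.0123 = 6.14 × 10^-3 mol
n(H2SO4) consumed by analyte = 0.0229 − 6.14 × 10^-3 = 0.0168 mol
n(ZnO) = 0.0168 mol (1:1 ratio)
mass of ZnO = 0.0168 × 81.38 = 1.36 g

1.36 g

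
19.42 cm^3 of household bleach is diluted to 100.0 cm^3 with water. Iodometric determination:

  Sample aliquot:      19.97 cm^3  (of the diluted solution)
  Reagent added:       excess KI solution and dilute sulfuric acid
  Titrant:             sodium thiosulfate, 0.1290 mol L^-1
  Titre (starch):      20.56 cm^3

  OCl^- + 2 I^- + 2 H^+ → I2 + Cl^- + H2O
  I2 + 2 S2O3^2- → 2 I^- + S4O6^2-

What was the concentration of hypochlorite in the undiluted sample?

0.3419 mol/L

n(S2O3^2-) = 0.02056 × 0.1290 = 2.652 × 10^-3 mol
n(I2) = n(S2O3^2-)/2 = 1.326 × 10^-3 mol
n(OCl^-) in the aliquot = 1.326 × 10^-3 mol (1:1 ratio)
[OCl^-]_dilute = 1.326 × 10^-3 / 0.01997 = 0.06641 mol/L
[OCl^-]_original = 0.06641 × 100.0/19.42 = 0.3419 mol/L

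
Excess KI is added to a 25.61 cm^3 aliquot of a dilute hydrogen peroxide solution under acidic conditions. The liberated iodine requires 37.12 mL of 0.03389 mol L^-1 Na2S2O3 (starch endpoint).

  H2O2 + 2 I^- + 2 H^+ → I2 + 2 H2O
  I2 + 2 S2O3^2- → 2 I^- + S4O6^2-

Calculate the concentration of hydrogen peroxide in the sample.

0.02456 mol/L

n(S2O3^2-) = 0.03712 × 0.03389 = 1.258 × 10^-3 mol
n(I2) = n(S2O3^2-)/2 = 6.290 × 10^-4 mol
n(H2O2) in the aliquot = 6.290 × 10^-4 mol (1:1 ratio)
[H2O2] = 6.290 × 10^-4 / 0.02561 = 0.02456 mol/L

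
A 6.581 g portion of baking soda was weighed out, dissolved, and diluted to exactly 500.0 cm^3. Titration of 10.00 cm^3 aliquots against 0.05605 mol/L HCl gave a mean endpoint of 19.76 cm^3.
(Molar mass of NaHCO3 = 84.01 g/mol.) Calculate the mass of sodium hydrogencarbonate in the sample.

4.652 g

NaHCO3 + HCl → NaCl + H2O + CO2
n(HCl) per titration = 0.01976 × 0.05605 = 1.108 × 10^-3 mol
n(NaHCO3) in each aliquot = 1.108 × 10^-3 mol (1:1 ratio)
n(NaHCO3) in the whole flask = 1.108 × 10^-3 × 500.0/10.00 = 0.05538 mol
mass of NaHCO3 = 0.05538 × 84.01 = 4.652 g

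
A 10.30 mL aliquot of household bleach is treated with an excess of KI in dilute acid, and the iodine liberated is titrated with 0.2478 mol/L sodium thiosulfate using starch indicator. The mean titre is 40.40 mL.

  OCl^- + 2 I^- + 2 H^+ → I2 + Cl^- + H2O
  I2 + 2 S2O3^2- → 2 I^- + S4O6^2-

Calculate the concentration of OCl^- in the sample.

n(S2O3^2-) = 0.04040 × 0.2478 = 0.01001 mol
n(I2) = n(S2O3^2-)/2 = 5.006 × 10^-3 mol
n(OCl^-) in the aliquot = 5.006 × 10^-3 mol (1:1 ratio)
[OCl^-] = 5.006 × 10^-3 / 0.01030 = 0.4860 mol/L

0.4860 mol/L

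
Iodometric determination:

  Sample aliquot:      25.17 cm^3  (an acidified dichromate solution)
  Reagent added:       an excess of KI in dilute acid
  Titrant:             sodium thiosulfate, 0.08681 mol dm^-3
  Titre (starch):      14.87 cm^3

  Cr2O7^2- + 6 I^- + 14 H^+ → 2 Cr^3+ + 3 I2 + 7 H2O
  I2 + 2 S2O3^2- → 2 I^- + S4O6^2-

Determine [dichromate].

0.008548 mol/L

n(S2O3^2-) = 0.01487 × 0.08681 = 1.291 × 10^-3 mol
n(I2) = n(S2O3^2-)/2 = 6.454 × 10^-4 mol
From the 1:3 ratio, n(Cr2O7^2-) in the aliquot = 1/3 × 6.454 × 10^-4 = 2.151 × 10^-4 mol
[Cr2O7^2-] = 2.151 × 10^-4 / 0.02517 = 0.008548 mol/L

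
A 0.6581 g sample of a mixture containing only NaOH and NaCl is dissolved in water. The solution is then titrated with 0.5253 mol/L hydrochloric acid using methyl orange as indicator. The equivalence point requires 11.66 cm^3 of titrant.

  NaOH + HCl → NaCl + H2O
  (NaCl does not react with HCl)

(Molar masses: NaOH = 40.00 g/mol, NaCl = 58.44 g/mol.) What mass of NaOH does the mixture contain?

0.2450 g

n(HCl) = 0.01166 × 0.5253 = 6.125 × 10^-3 mol
Let x = n(NaOH), y = n(NaCl).
Titrant: 1x = 6.125 × 10^-3;  mass: 40.00x + 58.44y = 0.6581
Solving, x = 6.125 × 10^-3 mol, y = 7.069 × 10^-3 mol
mass of NaOH = 6.125 × 10^-3 × 40.00 = 0.2450 g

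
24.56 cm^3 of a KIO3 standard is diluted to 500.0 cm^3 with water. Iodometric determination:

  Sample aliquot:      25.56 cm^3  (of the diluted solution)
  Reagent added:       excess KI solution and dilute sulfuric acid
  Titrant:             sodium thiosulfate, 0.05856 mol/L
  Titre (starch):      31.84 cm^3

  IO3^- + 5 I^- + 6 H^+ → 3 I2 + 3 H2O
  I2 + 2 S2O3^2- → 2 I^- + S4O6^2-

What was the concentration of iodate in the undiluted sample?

n(S2O3^2-) = 0.03184 × 0.05856 = 1.865 × 10^-3 mol
n(I2) = n(S2O3^2-)/2 = 9.323 × 10^-4 mol
From the 1:3 ratio, n(IO3^-) in the aliquot = 1/3 × 9.323 × 10^-4 = 3.108 × 10^-4 mol
[IO3^-]_dilute = 3.108 × 10^-4 / 0.02556 = 0.01216 mol/L
[IO3^-]_original = 0.01216 × 500.0/24.56 = 0.2475 mol/L

0.2475 mol/L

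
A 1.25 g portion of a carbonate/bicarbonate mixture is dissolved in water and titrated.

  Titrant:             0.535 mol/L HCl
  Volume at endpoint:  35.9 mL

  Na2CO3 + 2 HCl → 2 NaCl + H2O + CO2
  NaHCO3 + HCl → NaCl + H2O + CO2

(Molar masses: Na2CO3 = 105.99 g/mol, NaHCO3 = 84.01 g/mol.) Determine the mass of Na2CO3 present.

0.621 g

n(HCl) = 0.0359 × 0.535 = 0.0192 mol
Let x = n(Na2CO3), y = n(NaHCO3).
Titrant: 2x + 1y = 0.0192;  mass: 105.99x + 84.01y = 1.25
Solving, x = 5.86 × 10^-3 mol, y = 7.49 × 10^-3 mol
mass of Na2CO3 = 5.86 × 10^-3 × 105.99 = 0.621 g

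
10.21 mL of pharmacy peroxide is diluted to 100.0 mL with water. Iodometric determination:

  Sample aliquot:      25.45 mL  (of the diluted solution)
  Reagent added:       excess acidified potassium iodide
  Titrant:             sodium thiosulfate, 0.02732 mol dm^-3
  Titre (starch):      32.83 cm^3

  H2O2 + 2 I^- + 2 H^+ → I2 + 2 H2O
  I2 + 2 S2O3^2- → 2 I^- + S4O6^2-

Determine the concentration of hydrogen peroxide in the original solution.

0.1726 mol/L

n(S2O3^2-) = 0.03283 × 0.02732 = 8.969 × 10^-4 mol
n(I2) = n(S2O3^2-)/2 = 4.485 × 10^-4 mol
n(H2O2) in the aliquot = 4.485 × 10^-4 mol (1:1 ratio)
[H2O2]_dilute = 4.485 × 10^-4 / 0.02545 = 0.01762 mol/L
[H2O2]_original = 0.01762 × 100.0/10.21 = 0.1726 mol/L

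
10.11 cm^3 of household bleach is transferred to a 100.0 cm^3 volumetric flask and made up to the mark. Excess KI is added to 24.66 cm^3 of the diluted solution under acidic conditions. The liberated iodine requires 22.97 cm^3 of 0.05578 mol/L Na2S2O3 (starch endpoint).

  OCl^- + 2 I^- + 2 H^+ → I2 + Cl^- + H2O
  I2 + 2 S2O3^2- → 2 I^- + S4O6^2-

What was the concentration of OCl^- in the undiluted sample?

n(S2O3^2-) = 0.02297 × 0.05578 = 1.281 × 10^-3 mol
n(I2) = n(S2O3^2-)/2 = 6.406 × 10^-4 mol
n(OCl^-) in the aliquot = 6.406 × 10^-4 mol (1:1 ratio)
[OCl^-]_dilute = 6.406 × 10^-4 / 0.02466 = 0.02598 mol/L
[OCl^-]_original = 0.02598 × 100.0/10.11 = 0.2570 mol/L

0.2570 mol/L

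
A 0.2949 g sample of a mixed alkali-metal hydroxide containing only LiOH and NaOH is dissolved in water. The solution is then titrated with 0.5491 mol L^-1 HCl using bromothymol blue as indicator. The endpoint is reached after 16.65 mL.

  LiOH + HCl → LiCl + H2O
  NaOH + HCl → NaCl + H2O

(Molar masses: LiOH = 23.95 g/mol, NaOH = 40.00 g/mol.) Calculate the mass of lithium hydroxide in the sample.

0.1056 g

n(HCl) = 0.01665 × 0.5491 = 9.143 × 10^-3 mol
Let x = n(LiOH), y = n(NaOH).
Titrant: 1x + 1y = 9.143 × 10^-3;  mass: 23.95x + 40.00y = 0.2949
Solving, x = 4.411 × 10^-3 mol, y = 4.731 × 10^-3 mol
mass of LiOH = 4.411 × 10^-3 × 23.95 = 0.1056 g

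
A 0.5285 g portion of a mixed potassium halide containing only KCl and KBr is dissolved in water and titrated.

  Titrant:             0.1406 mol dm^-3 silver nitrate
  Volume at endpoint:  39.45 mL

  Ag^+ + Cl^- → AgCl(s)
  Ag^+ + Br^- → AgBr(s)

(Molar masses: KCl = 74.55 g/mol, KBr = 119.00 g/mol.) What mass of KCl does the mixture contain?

0.2206 g

n(AgNO3) = 0.03945 × 0.1406 = 5.547 × 10^-3 mol
Let x = n(KCl), y = n(KBr).
Titrant: 1x + 1y = 5.547 × 10^-3;  mass: 74.55x + 119.00y = 0.5285
Solving, x = 2.960 × 10^-3 mol, y = 2.587 × 10^-3 mol
mass of KCl = 2.960 × 10^-3 × 74.55 = 0.2206 g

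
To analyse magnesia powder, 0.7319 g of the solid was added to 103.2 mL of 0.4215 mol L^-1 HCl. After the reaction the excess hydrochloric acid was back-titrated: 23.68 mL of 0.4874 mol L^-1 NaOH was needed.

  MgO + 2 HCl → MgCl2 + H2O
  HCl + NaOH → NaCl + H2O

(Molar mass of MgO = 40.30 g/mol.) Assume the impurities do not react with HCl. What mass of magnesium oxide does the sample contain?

n(HCl) added = 0.1032 × 0.4215 = 0.04350 mol
n(NaOH) used in back-titration = 0.02368 × 0.4874 = 0.01154 mol
n(HCl) left over = 0.01154 mol (1:1 ratio)
n(HCl) consumed by analyte = 0.04350 − 0.01154 = 0.03196 mol
From the 1:2 ratio, n(MgO) = 1/2 × 0.03196 = 0.01598 mol
mass of MgO = 0.01598 × 40.30 = 0.6439 g

0.6439 g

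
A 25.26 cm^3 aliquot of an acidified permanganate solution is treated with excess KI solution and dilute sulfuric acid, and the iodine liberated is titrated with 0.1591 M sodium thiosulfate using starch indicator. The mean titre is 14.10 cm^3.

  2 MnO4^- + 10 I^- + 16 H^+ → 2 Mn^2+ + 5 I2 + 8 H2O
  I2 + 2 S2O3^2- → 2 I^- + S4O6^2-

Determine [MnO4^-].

n(S2O3^2-) = 0.01410 × 0.1591 = 2.243 × 10^-3 mol
n(I2) = n(S2O3^2-)/2 = 1.122 × 10^-3 mol
From the 2:5 ratio, n(MnO4^-) in the aliquot = 2/5 × 1.122 × 10^-3 = 4.487 × 10^-4 mol
[MnO4^-] = 4.487 × 10^-4 / 0.02526 = 0.01776 mol/L

0.01776 M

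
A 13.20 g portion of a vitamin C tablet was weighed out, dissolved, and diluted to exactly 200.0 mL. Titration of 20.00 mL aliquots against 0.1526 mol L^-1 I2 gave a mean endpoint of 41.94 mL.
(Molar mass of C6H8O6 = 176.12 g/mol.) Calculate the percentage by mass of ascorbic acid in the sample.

85.39 %

C6H8O6 + I2 → C6H6O6 + 2 HI
n(I2) per titration = 0.04194 × 0.1526 = 6.400 × 10^-3 mol
n(C6H8O6) in each aliquot = 6.400 × 10^-3 mol (1:1 ratio)
n(C6H8O6) in the whole flask = 6.400 × 10^-3 × 200.0/20.00 = 0.06400 mol
mass of C6H8O6 = 0.06400 × 176.12 = 11.27 g
% C6H8O6 = 11.27 / 13.20 × 100 = 85.39 %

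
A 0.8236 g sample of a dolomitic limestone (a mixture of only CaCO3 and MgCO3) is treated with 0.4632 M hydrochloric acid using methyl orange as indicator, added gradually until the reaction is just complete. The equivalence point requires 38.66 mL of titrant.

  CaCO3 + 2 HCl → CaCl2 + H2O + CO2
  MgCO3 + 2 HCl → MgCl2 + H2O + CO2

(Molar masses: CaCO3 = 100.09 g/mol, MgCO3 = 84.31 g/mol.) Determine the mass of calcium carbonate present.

n(HCl) = 0.03866 × 0.4632 = 0.01791 mol
Let x = n(CaCO3), y = n(MgCO3).
Titrant: 2x + 2y = 0.01791;  mass: 100.09x + 84.31y = 0.8236
Solving, x = 4.355 × 10^-3 mol, y = 4.599 × 10^-3 mol
mass of CaCO3 = 4.355 × 10^-3 × 100.09 = 0.4359 g

0.4359 g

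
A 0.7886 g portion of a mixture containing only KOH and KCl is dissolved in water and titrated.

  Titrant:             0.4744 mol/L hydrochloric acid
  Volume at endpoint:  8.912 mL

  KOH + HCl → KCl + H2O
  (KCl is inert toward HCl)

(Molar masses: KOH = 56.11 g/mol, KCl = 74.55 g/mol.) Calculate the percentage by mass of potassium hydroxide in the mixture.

n(HCl) = 0.008912 × 0.4744 = 4.228 × 10^-3 mol
Let x = n(KOH), y = n(KCl).
Titrant: 1x = 4.228 × 10^-3;  mass: 56.11x + 74.55y = 0.7886
Solving, x = 4.228 × 10^-3 mol, y = 7.396 × 10^-3 mol
mass of KOH = 4.228 × 10^-3 × 56.11 = 0.2372 g
% KOH = 0.2372 / 0.7886 × 100 = 30.08 %

30.08 %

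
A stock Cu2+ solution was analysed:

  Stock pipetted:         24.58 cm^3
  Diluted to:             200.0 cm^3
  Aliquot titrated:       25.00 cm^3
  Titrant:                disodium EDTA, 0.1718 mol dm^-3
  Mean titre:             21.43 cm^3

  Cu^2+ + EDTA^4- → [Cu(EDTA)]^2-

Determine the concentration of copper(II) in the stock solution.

1.198 mol/L

n(EDTA) = 0.02143 × 0.1718 = 3.682 × 10^-3 mol
n(Cu2+) in the aliquot = 3.682 × 10^-3 mol (1:1 ratio)
[Cu2+]_dilute = 3.682 × 10^-3 / 0.02500 = 0.1473 mol/L
Dilution factor = 200.0 / 24.58 = 8.137
[Cu2+]_stock = 0.1473 × 8.137 = 1.198 mol/L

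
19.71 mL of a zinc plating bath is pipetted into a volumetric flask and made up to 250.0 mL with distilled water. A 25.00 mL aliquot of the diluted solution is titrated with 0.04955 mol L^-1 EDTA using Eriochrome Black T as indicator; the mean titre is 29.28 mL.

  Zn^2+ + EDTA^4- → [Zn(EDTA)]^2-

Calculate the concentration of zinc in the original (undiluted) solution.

0.7361 mol/L

n(EDTA) = 0.02928 × 0.04955 = 1.451 × 10^-3 mol
n(Zn2+) in the aliquot = 1.451 × 10^-3 mol (1:1 ratio)
[Zn2+]_dilute = 1.451 × 10^-3 / 0.02500 = 0.05803 mol/L
Dilution factor = 250.0 / 19.71 = 12.68
[Zn2+]_stock = 0.05803 × 12.68 = 0.7361 mol/L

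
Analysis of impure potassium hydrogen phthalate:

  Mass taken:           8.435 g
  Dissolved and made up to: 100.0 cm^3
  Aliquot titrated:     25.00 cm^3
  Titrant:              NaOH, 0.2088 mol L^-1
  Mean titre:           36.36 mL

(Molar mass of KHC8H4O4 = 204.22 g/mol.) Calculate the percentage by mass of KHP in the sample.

KHC8H4O4 + NaOH → KNaC8H4O4 + H2O
n(NaOH) per titration = 0.03636 × 0.2088 = 7.592 × 10^-3 mol
n(KHC8H4O4) in each aliquot = 7.592 × 10^-3 mol (1:1 ratio)
n(KHC8H4O4) in the whole flask = 7.592 × 10^-3 × 100.0/25.00 = 0.03037 mol
mass of KHC8H4O4 = 0.03037 × 204.22 = 6.202 g
% KHC8H4O4 = 6.202 / 8.435 × 100 = 73.52 %

73.52 %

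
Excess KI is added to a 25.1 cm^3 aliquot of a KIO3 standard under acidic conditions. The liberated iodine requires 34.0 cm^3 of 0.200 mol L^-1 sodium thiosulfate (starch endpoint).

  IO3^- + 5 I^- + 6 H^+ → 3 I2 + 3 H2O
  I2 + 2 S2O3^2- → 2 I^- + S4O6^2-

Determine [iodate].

0.0452 mol/L

n(S2O3^2-) = 0.0340 × 0.200 = 6.80 × 10^-3 mol
n(I2) = n(S2O3^2-)/2 = 3.40 × 10^-3 mol
From the 1:3 ratio, n(IO3^-) in the aliquot = 1/3 × 3.40 × 10^-3 = 1.13 × 10^-3 mol
[IO3^-] = 1.13 × 10^-3 / 0.0251 = 0.0452 mol/L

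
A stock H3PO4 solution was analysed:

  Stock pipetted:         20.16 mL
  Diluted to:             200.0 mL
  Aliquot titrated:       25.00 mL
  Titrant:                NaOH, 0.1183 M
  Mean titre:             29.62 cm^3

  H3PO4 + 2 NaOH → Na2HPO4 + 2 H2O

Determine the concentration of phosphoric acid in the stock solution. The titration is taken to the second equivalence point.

n(NaOH) = 0.02962 × 0.1183 = 3.504 × 10^-3 mol
From the 1:2 ratio, n(H3PO4) in the aliquot = 1/2 × 3.504 × 10^-3 = 1.752 × 10^-3 mol
[H3PO4]_dilute = 1.752 × 10^-3 / 0.02500 = 0.07008 mol/L
Dilution factor = 200.0 / 20.16 = 9.921
[H3PO4]_stock = 0.07008 × 9.921 = 0.6952 mol/L

0.6952 M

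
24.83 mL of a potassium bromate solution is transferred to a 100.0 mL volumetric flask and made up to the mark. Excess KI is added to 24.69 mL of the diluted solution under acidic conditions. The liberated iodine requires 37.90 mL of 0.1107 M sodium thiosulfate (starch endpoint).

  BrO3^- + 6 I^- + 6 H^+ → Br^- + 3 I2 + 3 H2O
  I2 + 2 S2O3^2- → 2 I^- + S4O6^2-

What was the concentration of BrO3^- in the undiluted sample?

0.1141 M

n(S2O3^2-) = 0.03790 × 0.1107 = 4.196 × 10^-3 mol
n(I2) = n(S2O3^2-)/2 = 2.098 × 10^-3 mol
From the 1:3 ratio, n(BrO3^-) in the aliquot = 1/3 × 2.098 × 10^-3 = 6.993 × 10^-4 mol
[BrO3^-]_dilute = 6.993 × 10^-4 / 0.02469 = 0.02832 mol/L
[BrO3^-]_original = 0.02832 × 100.0/24.83 = 0.1141 mol/L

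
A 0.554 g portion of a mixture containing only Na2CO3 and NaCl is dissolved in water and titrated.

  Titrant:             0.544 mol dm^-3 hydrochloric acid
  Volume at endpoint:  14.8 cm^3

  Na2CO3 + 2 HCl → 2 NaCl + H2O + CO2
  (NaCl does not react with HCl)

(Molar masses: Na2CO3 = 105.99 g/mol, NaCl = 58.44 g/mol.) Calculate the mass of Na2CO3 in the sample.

0.427 g

n(HCl) = 0.0148 × 0.544 = 8.05 × 10^-3 mol
Let x = n(Na2CO3), y = n(NaCl).
Titrant: 2x = 8.05 × 10^-3;  mass: 105.99x + 58.44y = 0.554
Solving, x = 4.03 × 10^-3 mol, y = 2.18 × 10^-3 mol
mass of Na2CO3 = 4.03 × 10^-3 × 105.99 = 0.427 g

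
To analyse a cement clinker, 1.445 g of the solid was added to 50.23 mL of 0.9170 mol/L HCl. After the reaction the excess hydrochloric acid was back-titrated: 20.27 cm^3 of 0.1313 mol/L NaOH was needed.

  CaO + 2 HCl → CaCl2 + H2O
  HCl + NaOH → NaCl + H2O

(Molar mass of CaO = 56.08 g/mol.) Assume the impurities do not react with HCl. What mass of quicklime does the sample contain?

1.217 g

n(HCl) added = 0.05023 × 0.9170 = 0.04606 mol
n(NaOH) used in back-titration = 0.02027 × 0.1313 = 2.661 × 10^-3 mol
n(HCl) left over = 2.661 × 10^-3 mol (1:1 ratio)
n(HCl) consumed by analyte = 0.04606 − 2.661 × 10^-3 = 0.04340 mol
From the 1:2 ratio, n(CaO) = 1/2 × 0.04340 = 0.02170 mol
mass of CaO = 0.02170 × 56.08 = 1.217 g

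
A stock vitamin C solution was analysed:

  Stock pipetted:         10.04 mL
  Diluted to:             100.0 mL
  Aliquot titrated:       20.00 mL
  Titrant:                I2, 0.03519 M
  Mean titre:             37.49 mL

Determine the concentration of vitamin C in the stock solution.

C6H8O6 + I2 → C6H6O6 + 2 HI
n(I2) = 0.03749 × 0.03519 = 1.319 × 10^-3 mol
n(C6H8O6) in the aliquot = 1.319 × 10^-3 mol (1:1 ratio)
[C6H8O6]_dilute = 1.319 × 10^-3 / 0.02000 = 0.06596 mol/L
Dilution factor = 100.0 / 10.04 = 9.960
[C6H8O6]_stock = 0.06596 × 9.960 = 0.6570 mol/L

0.6570 M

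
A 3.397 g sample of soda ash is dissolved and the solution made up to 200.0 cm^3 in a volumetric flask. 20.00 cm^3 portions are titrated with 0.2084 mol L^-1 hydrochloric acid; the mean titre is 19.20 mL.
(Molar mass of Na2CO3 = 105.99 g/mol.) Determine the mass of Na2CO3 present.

Na2CO3 + 2 HCl → 2 NaCl + H2O + CO2
n(HCl) per titration = 0.01920 × 0.2084 = 4.001 × 10^-3 mol
From the 1:2 ratio, n(Na2CO3) in each aliquot = 1/2 × 4.001 × 10^-3 = 2.001 × 10^-3 mol
n(Na2CO3) in the whole flask = 2.001 × 10^-3 × 200.0/20.00 = 0.02001 mol
mass of Na2CO3 = 0.02001 × 105.99 = 2.120 g

2.120 g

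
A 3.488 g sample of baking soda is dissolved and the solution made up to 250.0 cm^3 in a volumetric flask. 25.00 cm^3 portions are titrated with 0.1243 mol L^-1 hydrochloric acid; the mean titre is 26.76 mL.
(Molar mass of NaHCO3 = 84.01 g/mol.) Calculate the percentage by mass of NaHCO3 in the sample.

80.11 %

NaHCO3 + HCl → NaCl + H2O + CO2
n(HCl) per titration = 0.02676 × 0.1243 = 3.326 × 10^-3 mol
n(NaHCO3) in each aliquot = 3.326 × 10^-3 mol (1:1 ratio)
n(NaHCO3) in the whole flask = 3.326 × 10^-3 × 250.0/25.00 = 0.03326 mol
mass of NaHCO3 = 0.03326 × 84.01 = 2.794 g
% NaHCO3 = 2.794 / 3.488 × 100 = 80.11 %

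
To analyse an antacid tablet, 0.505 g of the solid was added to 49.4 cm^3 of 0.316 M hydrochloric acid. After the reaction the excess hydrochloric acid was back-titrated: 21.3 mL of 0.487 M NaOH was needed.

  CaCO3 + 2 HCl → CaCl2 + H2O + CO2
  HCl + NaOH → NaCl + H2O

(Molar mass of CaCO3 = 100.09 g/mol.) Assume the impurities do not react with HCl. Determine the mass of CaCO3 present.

n(HCl) added = 0.0494 × 0.316 = 0.0156 mol
n(NaOH) used in back-titration = 0.0213 × 0.487 = 0.0104 mol
n(HCl) left over = 0.0104 mol (1:1 ratio)
n(HCl) consumed by analyte = 0.0156 − 0.0104 = 5.24 × 10^-3 mol
From the 1:2 ratio, n(CaCO3) = 1/2 × 5.24 × 10^-3 = 2.62 × 10^-3 mol
mass of CaCO3 = 2.62 × 10^-3 × 100.09 = 0.262 g

0.262 g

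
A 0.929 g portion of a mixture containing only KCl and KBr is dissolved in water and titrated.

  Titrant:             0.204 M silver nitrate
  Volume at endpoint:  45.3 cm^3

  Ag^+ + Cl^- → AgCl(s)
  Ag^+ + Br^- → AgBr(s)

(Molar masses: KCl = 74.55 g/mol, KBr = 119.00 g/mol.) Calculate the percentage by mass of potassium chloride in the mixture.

n(AgNO3) = 0.0453 × 0.204 = 9.24 × 10^-3 mol
Let x = n(KCl), y = n(KBr).
Titrant: 1x + 1y = 9.24 × 10^-3;  mass: 74.55x + 119.00y = 0.929
Solving, x = 3.84 × 10^-3 mol, y = 5.40 × 10^-3 mol
mass of KCl = 3.84 × 10^-3 × 74.55 = 0.286 g
% KCl = 0.286 / 0.929 × 100 = 30.8 %

30.8 %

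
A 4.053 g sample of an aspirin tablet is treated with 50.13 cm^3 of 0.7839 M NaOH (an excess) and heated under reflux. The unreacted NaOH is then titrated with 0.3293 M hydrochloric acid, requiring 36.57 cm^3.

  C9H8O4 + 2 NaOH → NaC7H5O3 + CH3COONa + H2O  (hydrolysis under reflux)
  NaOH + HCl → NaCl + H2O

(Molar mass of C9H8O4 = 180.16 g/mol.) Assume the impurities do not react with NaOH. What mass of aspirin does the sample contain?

2.455 g

n(NaOH) added = 0.05013 × 0.7839 = 0.03930 mol
n(HCl) used in back-titration = 0.03657 × 0.3293 = 0.01204 mol
n(NaOH) left over = 0.01204 mol (1:1 ratio)
n(NaOH) consumed by analyte = 0.03930 − 0.01204 = 0.02725 mol
From the 1:2 ratio, n(C9H8O4) = 1/2 × 0.02725 = 0.01363 mol
mass of C9H8O4 = 0.01363 × 180.16 = 2.455 g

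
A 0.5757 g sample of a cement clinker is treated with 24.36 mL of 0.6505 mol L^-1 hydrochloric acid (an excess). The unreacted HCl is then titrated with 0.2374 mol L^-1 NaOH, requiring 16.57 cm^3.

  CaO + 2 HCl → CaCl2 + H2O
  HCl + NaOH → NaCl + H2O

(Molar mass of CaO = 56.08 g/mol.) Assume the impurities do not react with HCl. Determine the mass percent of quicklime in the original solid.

58.02 %

n(HCl) added = 0.02436 × 0.6505 = 0.01585 mol
n(NaOH) used in back-titration = 0.01657 × 0.2374 = 3.934 × 10^-3 mol
n(HCl) left over = 3.934 × 10^-3 mol (1:1 ratio)
n(HCl) consumed by analyte = 0.01585 − 3.934 × 10^-3 = 0.01191 mol
From the 1:2 ratio, n(CaO) = 1/2 × 0.01191 = 5.956 × 10^-3 mol
mass of CaO = 5.956 × 10^-3 × 56.08 = 0.3340 g
% CaO = 0.3340 / 0.5757 × 100 = 58.02 %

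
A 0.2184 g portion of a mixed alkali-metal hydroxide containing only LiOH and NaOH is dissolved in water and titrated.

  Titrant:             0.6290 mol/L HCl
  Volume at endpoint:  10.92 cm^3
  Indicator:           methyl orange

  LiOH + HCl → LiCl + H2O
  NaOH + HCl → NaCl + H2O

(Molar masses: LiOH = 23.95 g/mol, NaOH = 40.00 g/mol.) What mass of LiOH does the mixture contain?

0.08408 g

n(HCl) = 0.01092 × 0.6290 = 6.869 × 10^-3 mol
Let x = n(LiOH), y = n(NaOH).
Titrant: 1x + 1y = 6.869 × 10^-3;  mass: 23.95x + 40.00y = 0.2184
Solving, x = 3.511 × 10^-3 mol, y = 3.358 × 10^-3 mol
mass of LiOH = 3.511 × 10^-3 × 23.95 = 0.08408 g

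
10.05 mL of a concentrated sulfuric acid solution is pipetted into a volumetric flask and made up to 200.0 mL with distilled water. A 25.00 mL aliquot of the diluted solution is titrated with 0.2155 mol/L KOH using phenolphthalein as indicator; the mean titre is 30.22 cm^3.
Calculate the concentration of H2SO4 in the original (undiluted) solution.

2.592 mol/L

H2SO4 + 2 KOH → K2SO4 + 2 H2O
n(KOH) = 0.03022 × 0.2155 = 6.512 × 10^-3 mol
From the 1:2 ratio, n(H2SO4) in the aliquot = 1/2 × 6.512 × 10^-3 = 3.256 × 10^-3 mol
[H2SO4]_dilute = 3.256 × 10^-3 / 0.02500 = 0.1302 mol/L
Dilution factor = 200.0 / 10.05 = 19.90
[H2SO4]_stock = 0.1302 × 19.90 = 2.592 mol/L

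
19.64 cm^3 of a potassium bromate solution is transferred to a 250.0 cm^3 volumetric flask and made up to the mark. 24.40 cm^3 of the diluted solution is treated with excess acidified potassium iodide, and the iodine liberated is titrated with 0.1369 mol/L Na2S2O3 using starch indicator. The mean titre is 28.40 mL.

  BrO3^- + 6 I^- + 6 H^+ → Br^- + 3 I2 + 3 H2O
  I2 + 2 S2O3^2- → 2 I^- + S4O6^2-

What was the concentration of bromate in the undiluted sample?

0.3380 mol/L

n(S2O3^2-) = 0.02840 × 0.1369 = 3.888 × 10^-3 mol
n(I2) = n(S2O3^2-)/2 = 1.944 × 10^-3 mol
From the 1:3 ratio, n(BrO3^-) in the aliquot = 1/3 × 1.944 × 10^-3 = 6.480 × 10^-4 mol
[BrO3^-]_dilute = 6.480 × 10^-4 / 0.02440 = 0.02656 mol/L
[BrO3^-]_original = 0.02656 × 250.0/19.64 = 0.3380 mol/L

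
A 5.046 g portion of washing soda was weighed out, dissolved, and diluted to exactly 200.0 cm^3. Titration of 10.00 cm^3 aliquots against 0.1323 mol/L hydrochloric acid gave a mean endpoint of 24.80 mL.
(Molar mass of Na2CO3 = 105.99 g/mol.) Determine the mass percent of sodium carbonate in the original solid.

68.92 %

Na2CO3 + 2 HCl → 2 NaCl + H2O + CO2
n(HCl) per titration = 0.02480 × 0.1323 = 3.281 × 10^-3 mol
From the 1:2 ratio, n(Na2CO3) in each aliquot = 1/2 × 3.281 × 10^-3 = 1.641 × 10^-3 mol
n(Na2CO3) in the whole flask = 1.641 × 10^-3 × 200.0/10.00 = 0.03281 mol
mass of Na2CO3 = 0.03281 × 105.99 = 3.478 g
% Na2CO3 = 3.478 / 5.046 × 100 = 68.92 %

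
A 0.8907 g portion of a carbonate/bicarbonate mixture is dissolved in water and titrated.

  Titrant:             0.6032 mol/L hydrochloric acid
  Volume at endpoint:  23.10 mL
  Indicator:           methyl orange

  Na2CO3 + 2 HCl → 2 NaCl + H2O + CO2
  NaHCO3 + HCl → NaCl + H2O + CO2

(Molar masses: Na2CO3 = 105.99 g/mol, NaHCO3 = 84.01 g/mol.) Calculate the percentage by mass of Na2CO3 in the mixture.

n(HCl) = 0.02310 × 0.6032 = 0.01393 mol
Let x = n(Na2CO3), y = n(NaHCO3).
Titrant: 2x + 1y = 0.01393;  mass: 105.99x + 84.01y = 0.8907
Solving, x = 4.512 × 10^-3 mol, y = 4.910 × 10^-3 mol
mass of Na2CO3 = 4.512 × 10^-3 × 105.99 = 0.4782 g
% Na2CO3 = 0.4782 / 0.8907 × 100 = 53.69 %

53.69 %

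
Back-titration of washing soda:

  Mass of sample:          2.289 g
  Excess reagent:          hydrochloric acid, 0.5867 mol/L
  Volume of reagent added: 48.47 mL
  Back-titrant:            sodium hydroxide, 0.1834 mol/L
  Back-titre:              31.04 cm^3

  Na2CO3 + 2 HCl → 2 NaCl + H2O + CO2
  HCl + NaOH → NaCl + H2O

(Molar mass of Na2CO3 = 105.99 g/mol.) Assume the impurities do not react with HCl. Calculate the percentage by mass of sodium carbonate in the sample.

n(HCl) added = 0.04847 × 0.5867 = 0.02844 mol
n(NaOH) used in back-titration = 0.03104 × 0.1834 = 5.693 × 10^-3 mol
n(HCl) left over = 5.693 × 10^-3 mol (1:1 ratio)
n(HCl) consumed by analyte = 0.02844 − 5.693 × 10^-3 = 0.02274 mol
From the 1:2 ratio, n(Na2CO3) = 1/2 × 0.02274 = 0.01137 mol
mass of Na2CO3 = 0.01137 × 105.99 = 1.205 g
% Na2CO3 = 1.205 / 2.289 × 100 = 52.66 %

52.66 %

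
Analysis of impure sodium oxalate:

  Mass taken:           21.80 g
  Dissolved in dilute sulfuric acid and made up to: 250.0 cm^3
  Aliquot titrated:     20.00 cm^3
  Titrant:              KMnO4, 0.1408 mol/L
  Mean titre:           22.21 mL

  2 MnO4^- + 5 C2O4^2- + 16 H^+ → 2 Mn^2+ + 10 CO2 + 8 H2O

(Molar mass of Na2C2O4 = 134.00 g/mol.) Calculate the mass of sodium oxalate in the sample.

n(KMnO4) per titration = 0.02221 × 0.1408 = 3.127 × 10^-3 mol
From the 5:2 ratio, n(Na2C2O4) in each aliquot = 5/2 × 3.127 × 10^-3 = 7.818 × 10^-3 mol
n(Na2C2O4) in the whole flask = 7.818 × 10^-3 × 250.0/20.00 = 0.09772 mol
mass of Na2C2O4 = 0.09772 × 134.00 = 13.10 g

13.10 g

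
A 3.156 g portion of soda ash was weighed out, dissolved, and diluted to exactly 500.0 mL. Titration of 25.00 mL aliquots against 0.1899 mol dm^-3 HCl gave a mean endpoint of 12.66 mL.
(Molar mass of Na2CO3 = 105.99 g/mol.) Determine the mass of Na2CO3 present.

Na2CO3 + 2 HCl → 2 NaCl + H2O + CO2
n(HCl) per titration = 0.01266 × 0.1899 = 2.404 × 10^-3 mol
From the 1:2 ratio, n(Na2CO3) in each aliquot = 1/2 × 2.404 × 10^-3 = 1.202 × 10^-3 mol
n(Na2CO3) in the whole flask = 1.202 × 10^-3 × 500.0/25.00 = 0.02404 mol
mass of Na2CO3 = 0.02404 × 105.99 = 2.548 g

2.548 g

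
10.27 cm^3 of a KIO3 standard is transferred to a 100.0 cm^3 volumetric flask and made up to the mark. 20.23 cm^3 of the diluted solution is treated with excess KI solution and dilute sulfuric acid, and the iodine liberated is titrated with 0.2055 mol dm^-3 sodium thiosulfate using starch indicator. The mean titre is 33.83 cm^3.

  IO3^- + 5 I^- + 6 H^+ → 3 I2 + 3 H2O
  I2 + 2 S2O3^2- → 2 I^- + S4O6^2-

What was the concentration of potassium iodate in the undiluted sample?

n(S2O3^2-) = 0.03383 × 0.2055 = 6.952 × 10^-3 mol
n(I2) = n(S2O3^2-)/2 = 3.476 × 10^-3 mol
From the 1:3 ratio, n(IO3^-) in the aliquot = 1/3 × 3.476 × 10^-3 = 1.159 × 10^-3 mol
[IO3^-]_dilute = 1.159 × 10^-3 / 0.02023 = 0.05728 mol/L
[IO3^-]_original = 0.05728 × 100.0/10.27 = 0.5577 mol/L

0.5577 mol/L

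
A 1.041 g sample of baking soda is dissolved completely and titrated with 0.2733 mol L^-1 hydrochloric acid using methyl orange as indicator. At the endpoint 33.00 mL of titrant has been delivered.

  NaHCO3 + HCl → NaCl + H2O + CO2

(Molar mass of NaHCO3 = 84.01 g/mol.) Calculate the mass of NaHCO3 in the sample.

0.7577 g

n(HCl) = 0.03300 L × 0.2733 mol/L = 9.019 × 10^-3 mol
n(NaHCO3) = 9.019 × 10^-3 mol (1:1 ratio)
mass of NaHCO3 = 9.019 × 10^-3 × 84.01 g/mol = 0.7577 g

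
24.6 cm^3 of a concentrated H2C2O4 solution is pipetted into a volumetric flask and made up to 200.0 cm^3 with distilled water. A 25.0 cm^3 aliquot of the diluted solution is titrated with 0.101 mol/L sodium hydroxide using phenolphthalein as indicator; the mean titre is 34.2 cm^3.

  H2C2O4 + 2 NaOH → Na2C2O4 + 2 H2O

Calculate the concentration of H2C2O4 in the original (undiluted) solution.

0.562 mol/L

n(NaOH) = 0.0342 × 0.101 = 3.45 × 10^-3 mol
From the 1:2 ratio, n(H2C2O4) in the aliquot = 1/2 × 3.45 × 10^-3 = 1.73 × 10^-3 mol
[H2C2O4]_dilute = 1.73 × 10^-3 / 0.0250 = 0.0691 mol/L
Dilution factor = 200.0 / 24.6 = 8.130
[H2C2O4]_stock = 0.0691 × 8.130 = 0.562 mol/L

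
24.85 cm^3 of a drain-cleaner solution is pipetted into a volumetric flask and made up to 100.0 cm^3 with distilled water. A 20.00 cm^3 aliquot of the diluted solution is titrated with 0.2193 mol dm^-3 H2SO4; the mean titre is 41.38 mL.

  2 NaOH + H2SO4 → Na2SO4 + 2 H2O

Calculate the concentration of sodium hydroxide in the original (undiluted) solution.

3.652 mol/L

n(H2SO4) = 0.04138 × 0.2193 = 9.075 × 10^-3 mol
From the 2:1 ratio, n(NaOH) in the aliquot = 2/1 × 9.075 × 10^-3 = 0.01815 mol
[NaOH]_dilute = 0.01815 / 0.02000 = 0.9075 mol/L
Dilution factor = 100.0 / 24.85 = 4.024
[NaOH]_stock = 0.9075 × 4.024 = 3.652 mol/L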